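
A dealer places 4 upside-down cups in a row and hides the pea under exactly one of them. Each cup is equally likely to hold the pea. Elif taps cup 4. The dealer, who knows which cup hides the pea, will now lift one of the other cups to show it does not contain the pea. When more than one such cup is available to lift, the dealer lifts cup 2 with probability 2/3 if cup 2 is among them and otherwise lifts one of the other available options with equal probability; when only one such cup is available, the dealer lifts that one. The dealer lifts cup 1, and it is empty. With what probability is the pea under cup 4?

Consider each possible location of the pea in turn.
If it is under cup 1 (prior 1/4): the dealer opened cup 1, so this case is ruled out; weight (1/4)·0 = 0.
If it is under cup 2 (prior 1/4): cup 2 holds the prize so is unavailable; the dealer chooses uniformly among the 2 others, probability 1/2; weight (1/4)·(1/2) = 1/8.
If it is under cup 3 (prior 1/4): cup 2 is available but not opened, probability 1/3; weight (1/4)·(1/3) = 1/12.
If it is under cup 4 (prior 1/4): cup 2 is available but not opened; cup 1 gets probability (1 − 2/3)/2 = 1/6; weight (1/4)·(1/6) = 1/24.
The weights sum to 1/4.
So P(the pea under cup 4 | the dealer opened cup 1) = (1/24) / (1/4) = 1/6.

1/6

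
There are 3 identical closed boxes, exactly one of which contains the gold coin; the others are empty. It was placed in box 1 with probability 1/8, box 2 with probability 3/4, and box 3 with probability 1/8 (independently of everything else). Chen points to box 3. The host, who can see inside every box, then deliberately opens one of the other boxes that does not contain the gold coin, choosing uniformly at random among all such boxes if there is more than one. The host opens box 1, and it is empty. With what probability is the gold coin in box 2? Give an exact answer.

12/13

Consider each possible location of the gold coin in turn.
If it is in box 1 (prior 1/8): the host opened box 1, so this case is ruled out; weight (1/8)·0 = 0.
If it is in box 2 (prior 3/4): the host has no choice, probability 1; weight (3/4)·1 = 3/4.
If it is in box 3 (prior 1/8): the host has 2 equally likely choices, so probability 1/2; weight (1/8)·(1/2) = 1/16.
The weights sum to 13/16.
So P(the gold coin in box 2 | the host opened box 1) = (3/4) / (13/16) = 12/13.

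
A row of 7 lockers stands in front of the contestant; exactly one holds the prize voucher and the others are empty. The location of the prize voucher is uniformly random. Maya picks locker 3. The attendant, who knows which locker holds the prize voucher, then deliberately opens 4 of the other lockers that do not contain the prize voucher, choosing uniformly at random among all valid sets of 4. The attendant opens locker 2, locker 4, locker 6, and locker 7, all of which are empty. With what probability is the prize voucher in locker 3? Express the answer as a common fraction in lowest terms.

Apply Bayes' rule, conditioning on where the prize voucher actually is.
If it is in either of lockers 1 and 5 (prior 1/7 each): the attendant has 5 equally likely choices, so probability 1/5; weight (1/7)·(1/5) = 1/35 each.
If it is in any of lockers 2, 4, 6, and 7 (prior 1/7 each): that locker was opened and seen not to hold the prize — ruled out; weight (1/7)·0 = 0 each.
If it is in locker 3 (prior 1/7): the attendant has 15 equally likely choices, so probability 1/15; weight (1/7)·(1/15) = 1/105.
The weights sum to 1/15.
So P(the prize voucher in locker 3 | the attendant opened locker 2, locker 4, locker 6, and locker 7) = (1/105) / (1/15) = 1/7.

1/7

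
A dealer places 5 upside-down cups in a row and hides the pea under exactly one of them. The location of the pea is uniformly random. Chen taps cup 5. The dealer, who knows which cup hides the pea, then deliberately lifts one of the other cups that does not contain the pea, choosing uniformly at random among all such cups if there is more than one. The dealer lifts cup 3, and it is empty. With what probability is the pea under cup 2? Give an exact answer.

Consider each possible location of the pea in turn.
If it is under any of cups 1, 2, and 4 (prior 1/5 each): the dealer has 3 equally likely choices, so probability 1/3; weight (1/5)·(1/3) = 1/15 each.
If it is under cup 3 (prior 1/5): the dealer opened cup 3, so this case is ruled out; weight (1/5)·0 = 0.
If it is under cup 5 (prior 1/5): the dealer has 4 equally likely choices, so probability 1/4; weight (1/5)·(1/4) = 1/20.
The weights sum to 1/4.
So P(the pea under cup 2 | the dealer opened cup 3) = (1/15) / (1/4) = 4/15.

4/15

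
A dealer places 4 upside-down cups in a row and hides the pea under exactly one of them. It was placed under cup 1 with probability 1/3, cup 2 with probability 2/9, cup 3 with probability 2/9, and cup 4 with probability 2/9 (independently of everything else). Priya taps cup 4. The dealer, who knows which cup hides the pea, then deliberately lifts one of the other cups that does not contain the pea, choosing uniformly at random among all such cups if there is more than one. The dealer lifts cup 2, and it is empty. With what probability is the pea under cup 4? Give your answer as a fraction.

4/19

Consider each possible location of the pea in turn.
If it is under cup 1 (prior 1/3): the dealer has 2 equally likely choices, so probability 1/2; weight (1/3)·(1/2) = 1/6.
If it is under cup 2 (prior 2/9): the dealer opened cup 2, so this case is ruled out; weight (2/9)·0 = 0.
If it is under cup 3 (prior 2/9): the dealer has 2 equally likely choices, so probability 1/2; weight (2/9)·(1/2) = 1/9.
If it is under cup 4 (prior 2/9): the dealer has 3 equally likely choices, so probability 1/3; weight (2/9)·(1/3) = 2/27.
The weights sum to 19/54.
So P(the pea under cup 4 | the dealer opened cup 2) = (2/27) / (19/54) = 4/19.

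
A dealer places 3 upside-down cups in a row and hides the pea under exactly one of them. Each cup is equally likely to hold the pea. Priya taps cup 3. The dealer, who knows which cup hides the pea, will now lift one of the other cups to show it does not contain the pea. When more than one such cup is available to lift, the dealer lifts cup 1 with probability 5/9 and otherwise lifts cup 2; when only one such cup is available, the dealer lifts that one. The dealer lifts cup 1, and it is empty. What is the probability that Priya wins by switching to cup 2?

9/14

Consider each possible location of the pea in turn.
If it is under cup 1 (prior 1/3): the dealer opened cup 1, so this case is ruled out; weight (1/3)·0 = 0.
If it is under cup 2 (prior 1/3): only cup 1 is available, probability 1; weight (1/3)·1 = 1/3.
If it is under cup 3 (prior 1/3): cup 1 is available, opened with probability 5/9; weight (1/3)·(5/9) = 5/27.
The weights sum to 14/27.
So P(the pea under cup 2 | the dealer opened cup 1) = (1/3) / (14/27) = 9/14.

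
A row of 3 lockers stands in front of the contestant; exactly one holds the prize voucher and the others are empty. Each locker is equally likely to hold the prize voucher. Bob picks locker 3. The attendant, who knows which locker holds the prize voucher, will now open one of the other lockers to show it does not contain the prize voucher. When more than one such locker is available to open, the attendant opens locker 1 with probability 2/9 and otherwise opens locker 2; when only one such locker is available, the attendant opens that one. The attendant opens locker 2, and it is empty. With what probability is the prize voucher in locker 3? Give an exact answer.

Apply Bayes' rule, conditioning on where the prize voucher actually is.
If it is in locker 1 (prior 1/3): only locker 2 is available, probability 1; weight (1/3)·1 = 1/3.
If it is in locker 2 (prior 1/3): the attendant opened locker 2, so this case is ruled out; weight (1/3)·0 = 0.
If it is in locker 3 (prior 1/3): locker 1 is available but not opened, probability 7/9; weight (1/3)·(7/9) = 7/27.
The weights sum to 16/27.
So P(the prize voucher in locker 3 | the attendant opened locker 2) = (7/27) / (16/27) = 7/16.

7/16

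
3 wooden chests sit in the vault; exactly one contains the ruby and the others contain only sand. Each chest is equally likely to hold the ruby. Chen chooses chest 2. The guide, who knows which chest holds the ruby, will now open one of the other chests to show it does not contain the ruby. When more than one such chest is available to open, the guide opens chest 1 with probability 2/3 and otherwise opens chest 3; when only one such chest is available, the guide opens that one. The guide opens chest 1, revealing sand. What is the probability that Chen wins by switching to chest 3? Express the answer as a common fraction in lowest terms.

3/5

Condition on the true location of the ruby.
If it is in chest 1 (prior 1/3): the guide opened chest 1, so this case is ruled out; weight (1/3)·0 = 0.
If it is in chest 2 (prior 1/3): chest 1 is available, opened with probability 2/3; weight (1/3)·(2/3) = 2/9.
If it is in chest 3 (prior 1/3): only chest 1 is available, probability 1; weight (1/3)·1 = 1/3.
The weights sum to 5/9.
So P(the ruby in chest 3 | the guide opened chest 1) = (1/3) / (5/9) = 3/5.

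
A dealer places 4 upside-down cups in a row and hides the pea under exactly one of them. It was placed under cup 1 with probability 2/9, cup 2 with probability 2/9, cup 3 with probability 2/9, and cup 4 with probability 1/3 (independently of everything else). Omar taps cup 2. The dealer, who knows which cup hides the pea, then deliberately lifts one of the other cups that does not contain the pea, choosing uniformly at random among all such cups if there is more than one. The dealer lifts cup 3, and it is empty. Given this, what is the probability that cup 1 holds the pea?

Condition on the true location of the pea.
If it is under cup 1 (prior 2/9): the dealer has 2 equally likely choices, so probability 1/2; weight (2/9)·(1/2) = 1/9.
If it is under cup 2 (prior 2/9): the dealer has 3 equally likely choices, so probability 1/3; weight (2/9)·(1/3) = 2/27.
If it is under cup 3 (prior 2/9): the dealer opened cup 3, so this case is ruled out; weight (2/9)·0 = 0.
If it is under cup 4 (prior 1/3): the dealer has 2 equally likely choices, so probability 1/2; weight (1/3)·(1/2) = 1/6.
The weights sum to 19/54.
So P(the pea under cup 1 | the dealer opened cup 3) = (1/9) / (19/54) = 6/19.

6/19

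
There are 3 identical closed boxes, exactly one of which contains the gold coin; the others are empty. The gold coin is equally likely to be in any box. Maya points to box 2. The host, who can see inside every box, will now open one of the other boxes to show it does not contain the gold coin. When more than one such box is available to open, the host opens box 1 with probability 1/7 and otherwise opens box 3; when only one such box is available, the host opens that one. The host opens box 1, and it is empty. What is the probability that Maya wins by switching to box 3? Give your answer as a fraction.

7/8

Apply Bayes' rule, conditioning on where the gold coin actually is.
If it is in box 1 (prior 1/3): the host opened box 1, so this case is ruled out; weight (1/3)·0 = 0.
If it is in box 2 (prior 1/3): box 1 is available, opened with probability 1/7; weight (1/3)·(1/7) = 1/21.
If it is in box 3 (prior 1/3): only box 1 is available, probability 1; weight (1/3)·1 = 1/3.
The weights sum to 8/21.
So P(the gold coin in box 3 | the host opened box 1) = (1/3) / (8/21) = 7/8.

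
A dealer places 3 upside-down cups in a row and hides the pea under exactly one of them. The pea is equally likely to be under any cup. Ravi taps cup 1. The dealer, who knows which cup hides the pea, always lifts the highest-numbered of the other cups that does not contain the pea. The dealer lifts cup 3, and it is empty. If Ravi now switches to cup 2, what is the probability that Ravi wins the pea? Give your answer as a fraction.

Consider each possible location of the pea in turn.
If it is under either of cups 1 and 2 (prior 1/3 each): cup 3 is the highest-numbered option available, probability 1; weight (1/3)·1 = 1/3 each.
If it is under cup 3 (prior 1/3): the dealer opened cup 3, so this case is ruled out; weight (1/3)·0 = 0.
The weights sum to 2/3.
So P(the pea under cup 2 | the dealer opened cup 3) = (1/3) / (2/3) = 1/2.

1/2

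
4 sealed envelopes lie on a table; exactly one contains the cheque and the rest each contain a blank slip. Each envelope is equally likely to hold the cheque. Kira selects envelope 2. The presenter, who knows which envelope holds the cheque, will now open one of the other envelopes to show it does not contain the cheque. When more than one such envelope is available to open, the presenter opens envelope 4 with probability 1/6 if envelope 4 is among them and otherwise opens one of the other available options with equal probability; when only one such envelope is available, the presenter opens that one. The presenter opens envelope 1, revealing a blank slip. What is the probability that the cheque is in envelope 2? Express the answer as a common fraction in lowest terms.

Consider each possible location of the cheque in turn.
If it is in envelope 1 (prior 1/4): the presenter opened envelope 1, so this case is ruled out; weight (1/4)·0 = 0.
If it is in envelope 2 (prior 1/4): envelope 4 is available but not opened; envelope 1 gets probability (1 − 1/6)/2 = 5/12; weight (1/4)·(5/12) = 5/48.
If it is in envelope 3 (prior 1/4): envelope 4 is available but not opened, probability 5/6; weight (1/4)·(5/6) = 5/24.
If it is in envelope 4 (prior 1/4): envelope 4 holds the prize so is unavailable; the presenter chooses uniformly among the 2 others, probability 1/2; weight (1/4)·(1/2) = 1/8.
The weights sum to 7/16.
So P(the cheque in envelope 2 | the presenter opened envelope 1) = (5/48) / (7/16) = 5/21.

5/21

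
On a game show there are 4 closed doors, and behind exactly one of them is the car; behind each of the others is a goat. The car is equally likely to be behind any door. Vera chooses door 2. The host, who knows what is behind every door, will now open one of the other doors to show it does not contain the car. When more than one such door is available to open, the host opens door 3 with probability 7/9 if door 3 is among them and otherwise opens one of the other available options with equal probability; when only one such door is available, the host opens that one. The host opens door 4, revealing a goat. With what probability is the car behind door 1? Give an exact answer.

Condition on the true location of the car.
If it is behind door 1 (prior 1/4): door 3 is available but not opened, probability 2/9; weight (1/4)·(2/9) = 1/18.
If it is behind door 2 (prior 1/4): door 3 is available but not opened; door 4 gets probability (1 − 7/9)/2 = 1/9; weight (1/4)·(1/9) = 1/36.
If it is behind door 3 (prior 1/4): door 3 holds the prize so is unavailable; the host chooses uniformly among the 2 others, probability 1/2; weight (1/4)·(1/2) = 1/8.
If it is behind door 4 (prior 1/4): the host opened door 4, so this case is ruled out; weight (1/4)·0 = 0.
The weights sum to 5/24.
So P(the car behind door 1 | the host opened door 4) = (1/18) / (5/24) = 4/15.

4/15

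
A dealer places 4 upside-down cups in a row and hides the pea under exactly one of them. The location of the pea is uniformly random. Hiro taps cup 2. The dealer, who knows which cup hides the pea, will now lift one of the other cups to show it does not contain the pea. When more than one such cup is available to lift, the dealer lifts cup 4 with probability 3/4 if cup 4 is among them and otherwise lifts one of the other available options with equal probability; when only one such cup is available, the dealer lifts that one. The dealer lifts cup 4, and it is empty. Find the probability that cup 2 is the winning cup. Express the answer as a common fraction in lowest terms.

Condition on the true location of the pea.
If it is under any of cups 1, 2, and 3 (prior 1/4 each): cup 4 is available, opened with probability 3/4; weight (1/4)·(3/4) = 3/16 each.
If it is under cup 4 (prior 1/4): the dealer opened cup 4, so this case is ruled out; weight (1/4)·0 = 0.
The weights sum to 9/16.
So P(the pea under cup 2 | the dealer opened cup 4) = (3/16) / (9/16) = 1/3.

1/3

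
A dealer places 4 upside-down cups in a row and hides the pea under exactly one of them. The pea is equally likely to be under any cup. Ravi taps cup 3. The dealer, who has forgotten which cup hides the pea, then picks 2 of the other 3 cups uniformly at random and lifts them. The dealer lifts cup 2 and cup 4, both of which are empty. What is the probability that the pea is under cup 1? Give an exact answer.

Because the dealer chose which cups to lift without knowing where the pea is, the choice is independent of the prize location. Learning that none of the 2 opened cups holds the pea simply rules out those 2 locations and leaves the remaining 2 cups still equally likely by symmetry.
So P(the pea under cup 1) = 1/2.

1/2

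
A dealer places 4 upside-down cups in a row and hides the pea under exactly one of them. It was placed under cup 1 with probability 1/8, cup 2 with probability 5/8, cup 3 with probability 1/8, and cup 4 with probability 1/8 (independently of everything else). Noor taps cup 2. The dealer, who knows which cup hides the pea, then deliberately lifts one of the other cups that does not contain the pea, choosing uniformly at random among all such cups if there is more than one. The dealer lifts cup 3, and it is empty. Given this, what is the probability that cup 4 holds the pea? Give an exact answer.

Apply Bayes' rule, conditioning on where the pea actually is.
If it is under either of cups 1 and 4 (prior 1/8 each): the dealer has 2 equally likely choices, so probability 1/2; weight (1/8)·(1/2) = 1/16 each.
If it is under cup 2 (prior 5/8): the dealer has 3 equally likely choices, so probability 1/3; weight (5/8)·(1/3) = 5/24.
If it is under cup 3 (prior 1/8): the dealer opened cup 3, so this case is ruled out; weight (1/8)·0 = 0.
The weights sum to 1/3.
So P(the pea under cup 4 | the dealer opened cup 3) = (1/16) / (1/3) = 3/16.

3/16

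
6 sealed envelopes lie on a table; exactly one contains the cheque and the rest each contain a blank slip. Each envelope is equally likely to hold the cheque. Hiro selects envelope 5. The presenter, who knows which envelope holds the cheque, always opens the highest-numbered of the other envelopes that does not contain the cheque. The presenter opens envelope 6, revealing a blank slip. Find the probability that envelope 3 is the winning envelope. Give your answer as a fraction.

1/5

Condition on the true location of the cheque.
If it is in any of envelopes 1, 2, 3, 4, and 5 (prior 1/6 each): envelope 6 is the highest-numbered option available, probability 1; weight (1/6)·1 = 1/6 each.
If it is in envelope 6 (prior 1/6): the presenter opened envelope 6, so this case is ruled out; weight (1/6)·0 = 0.
The weights sum to 5/6.
So P(the cheque in envelope 3 | the presenter opened envelope 6) = (1/6) / (5/6) = 1/5.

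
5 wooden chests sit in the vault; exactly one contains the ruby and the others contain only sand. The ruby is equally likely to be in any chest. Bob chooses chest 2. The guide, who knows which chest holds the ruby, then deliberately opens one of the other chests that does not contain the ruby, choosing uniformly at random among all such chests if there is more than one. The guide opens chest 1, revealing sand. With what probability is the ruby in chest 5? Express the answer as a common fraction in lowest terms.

4/15

Consider each possible location of the ruby in turn.
If it is in chest 1 (prior 1/5): the guide opened chest 1, so this case is ruled out; weight (1/5)·0 = 0.
If it is in chest 2 (prior 1/5): the guide has 4 equally likely choices, so probability 1/4; weight (1/5)·(1/4) = 1/20.
If it is in any of chests 3, 4, and 5 (prior 1/5 each): the guide has 3 equally likely choices, so probability 1/3; weight (1/5)·(1/3) = 1/15 each.
The weights sum to 1/4.
So P(the ruby in chest 5 | the guide opened chest 1) = (1/15) / (1/4) = 4/15.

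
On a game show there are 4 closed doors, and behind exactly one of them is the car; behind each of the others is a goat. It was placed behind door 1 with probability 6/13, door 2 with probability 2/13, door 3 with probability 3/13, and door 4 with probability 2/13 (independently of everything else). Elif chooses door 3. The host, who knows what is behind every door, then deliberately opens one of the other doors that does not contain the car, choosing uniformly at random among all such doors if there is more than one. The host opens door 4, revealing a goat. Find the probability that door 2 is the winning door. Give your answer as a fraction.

1/5

Consider each possible location of the car in turn.
If it is behind door 1 (prior 6/13): the host has 2 equally likely choices, so probability 1/2; weight (6/13)·(1/2) = 3/13.
If it is behind door 2 (prior 2/13): the host has 2 equally likely choices, so probability 1/2; weight (2/13)·(1/2) = 1/13.
If it is behind door 3 (prior 3/13): the host has 3 equally likely choices, so probability 1/3; weight (3/13)·(1/3) = 1/13.
If it is behind door 4 (prior 2/13): the host opened door 4, so this case is ruled out; weight (2/13)·0 = 0.
The weights sum to 5/13.
So P(the car behind door 2 | the host opened door 4) = (1/13) / (5/13) = 1/5.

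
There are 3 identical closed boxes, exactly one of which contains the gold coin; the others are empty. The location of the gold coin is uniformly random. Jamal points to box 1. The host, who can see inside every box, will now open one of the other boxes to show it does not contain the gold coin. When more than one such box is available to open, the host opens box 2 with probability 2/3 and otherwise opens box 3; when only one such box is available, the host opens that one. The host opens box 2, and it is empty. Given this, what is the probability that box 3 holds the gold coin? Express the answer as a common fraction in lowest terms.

Consider each possible location of the gold coin in turn.
If it is in box 1 (prior 1/3): box 2 is available, opened with probability 2/3; weight (1/3)·(2/3) = 2/9.
If it is in box 2 (prior 1/3): the host opened box 2, so this case is ruled out; weight (1/3)·0 = 0.
If it is in box 3 (prior 1/3): only box 2 is available, probability 1; weight (1/3)·1 = 1/3.
The weights sum to 5/9.
So P(the gold coin in box 3 | the host opened box 2) = (1/3) / (5/9) = 3/5.

3/5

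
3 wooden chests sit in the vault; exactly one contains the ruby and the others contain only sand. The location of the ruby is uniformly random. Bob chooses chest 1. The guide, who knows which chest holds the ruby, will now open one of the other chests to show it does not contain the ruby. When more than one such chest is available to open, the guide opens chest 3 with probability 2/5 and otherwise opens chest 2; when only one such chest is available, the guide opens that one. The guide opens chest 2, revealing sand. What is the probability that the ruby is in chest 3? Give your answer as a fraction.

5/8

Apply Bayes' rule, conditioning on where the ruby actually is.
If it is in chest 1 (prior 1/3): chest 3 is available but not opened, probability 3/5; weight (1/3)·(3/5) = 1/5.
If it is in chest 2 (prior 1/3): the guide opened chest 2, so this case is ruled out; weight (1/3)·0 = 0.
If it is in chest 3 (prior 1/3): only chest 2 is available, probability 1; weight (1/3)·1 = 1/3.
The weights sum to 8/15.
So P(the ruby in chest 3 | the guide opened chest 2) = (1/3) / (8/15) = 5/8.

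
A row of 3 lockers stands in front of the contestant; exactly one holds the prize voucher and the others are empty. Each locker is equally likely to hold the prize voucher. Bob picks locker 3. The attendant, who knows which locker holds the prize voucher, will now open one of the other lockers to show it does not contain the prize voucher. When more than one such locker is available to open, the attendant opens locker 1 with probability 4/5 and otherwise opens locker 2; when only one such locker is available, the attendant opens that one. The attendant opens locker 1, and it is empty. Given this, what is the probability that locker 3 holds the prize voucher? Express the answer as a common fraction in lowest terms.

4/9

Consider each possible location of the prize voucher in turn.
If it is in locker 1 (prior 1/3): the attendant opened locker 1, so this case is ruled out; weight (1/3)·0 = 0.
If it is in locker 2 (prior 1/3): only locker 1 is available, probability 1; weight (1/3)·1 = 1/3.
If it is in locker 3 (prior 1/3): locker 1 is available, opened with probability 4/5; weight (1/3)·(4/5) = 4/15.
The weights sum to 3/5.
So P(the prize voucher in locker 3 | the attendant opened locker 1) = (4/15) / (3/5) = 4/9.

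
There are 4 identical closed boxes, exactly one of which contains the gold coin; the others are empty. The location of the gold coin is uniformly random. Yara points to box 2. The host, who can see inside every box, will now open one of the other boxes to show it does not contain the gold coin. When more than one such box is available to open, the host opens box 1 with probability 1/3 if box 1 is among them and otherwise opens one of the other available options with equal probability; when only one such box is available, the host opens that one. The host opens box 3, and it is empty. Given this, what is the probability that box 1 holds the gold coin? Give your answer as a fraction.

1/3

Consider each possible location of the gold coin in turn.
If it is in box 1 (prior 1/4): box 1 holds the prize so is unavailable; the host chooses uniformly among the 2 others, probability 1/2; weight (1/4)·(1/2) = 1/8.
If it is in box 2 (prior 1/4): box 1 is available but not opened; box 3 gets probability (1 − 1/3)/2 = 1/3; weight (1/4)·(1/3) = 1/12.
If it is in box 3 (prior 1/4): the host opened box 3, so this case is ruled out; weight (1/4)·0 = 0.
If it is in box 4 (prior 1/4): box 1 is available but not opened, probability 2/3; weight (1/4)·(2/3) = 1/6.
The weights sum to 3/8.
So P(the gold coin in box 1 | the host opened box 3) = (1/8) / (3/8) = 1/3.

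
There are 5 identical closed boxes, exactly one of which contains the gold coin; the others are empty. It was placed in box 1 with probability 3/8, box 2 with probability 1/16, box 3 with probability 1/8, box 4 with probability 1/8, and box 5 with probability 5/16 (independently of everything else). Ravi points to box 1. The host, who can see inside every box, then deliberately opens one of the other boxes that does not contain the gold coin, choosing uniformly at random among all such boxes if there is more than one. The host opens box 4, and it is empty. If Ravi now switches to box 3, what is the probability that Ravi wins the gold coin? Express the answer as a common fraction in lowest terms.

4/25

Consider each possible location of the gold coin in turn.
If it is in box 1 (prior 3/8): the host has 4 equally likely choices, so probability 1/4; weight (3/8)·(1/4) = 3/32.
If it is in box 2 (prior 1/16): the host has 3 equally likely choices, so probability 1/3; weight (1/16)·(1/3) = 1/48.
If it is in box 3 (prior 1/8): the host has 3 equally likely choices, so probability 1/3; weight (1/8)·(1/3) = 1/24.
If it is in box 4 (prior 1/8): the host opened box 4, so this case is ruled out; weight (1/8)·0 = 0.
If it is in box 5 (prior 5/16): the host has 3 equally likely choices, so probability 1/3; weight (5/16)·(1/3) = 5/48.
The weights sum to 25/96.
So P(the gold coin in box 3 | the host opened box 4) = (1/24) / (25/96) = 4/25.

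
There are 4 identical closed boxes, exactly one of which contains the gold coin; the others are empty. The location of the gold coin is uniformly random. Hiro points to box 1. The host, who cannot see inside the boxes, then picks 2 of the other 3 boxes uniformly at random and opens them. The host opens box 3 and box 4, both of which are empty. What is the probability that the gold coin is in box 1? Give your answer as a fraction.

1/2

Because the host chose which boxes to open without knowing where the gold coin is, the choice is independent of the prize location. Learning that none of the 2 opened boxes holds the gold coin simply rules out those 2 locations and leaves the remaining 2 boxes still equally likely by symmetry.
So P(the gold coin in box 1) = 1/2.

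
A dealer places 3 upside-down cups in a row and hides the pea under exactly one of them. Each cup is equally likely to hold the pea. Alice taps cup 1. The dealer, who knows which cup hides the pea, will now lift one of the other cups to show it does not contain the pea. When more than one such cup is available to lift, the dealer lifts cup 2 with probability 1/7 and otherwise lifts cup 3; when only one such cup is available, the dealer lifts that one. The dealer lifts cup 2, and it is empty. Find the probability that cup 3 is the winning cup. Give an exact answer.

7/8

Consider each possible location of the pea in turn.
If it is under cup 1 (prior 1/3): cup 2 is available, opened with probability 1/7; weight (1/3)·(1/7) = 1/21.
If it is under cup 2 (prior 1/3): the dealer opened cup 2, so this case is ruled out; weight (1/3)·0 = 0.
If it is under cup 3 (prior 1/3): only cup 2 is available, probability 1; weight (1/3)·1 = 1/3.
The weights sum to 8/21.
So P(the pea under cup 3 | the dealer opened cup 2) = (1/3) / (8/21) = 7/8.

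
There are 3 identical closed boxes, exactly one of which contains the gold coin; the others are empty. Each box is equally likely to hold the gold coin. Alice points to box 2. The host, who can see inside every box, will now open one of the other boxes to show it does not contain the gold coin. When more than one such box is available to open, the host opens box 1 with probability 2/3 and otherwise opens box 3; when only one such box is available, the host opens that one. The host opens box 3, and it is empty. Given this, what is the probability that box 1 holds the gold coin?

Consider each possible location of the gold coin in turn.
If it is in box 1 (prior 1/3): only box 3 is available, probability 1; weight (1/3)·1 = 1/3.
If it is in box 2 (prior 1/3): box 1 is available but not opened, probability 1/3; weight (1/3)·(1/3) = 1/9.
If it is in box 3 (prior 1/3): the host opened box 3, so this case is ruled out; weight (1/3)·0 = 0.
The weights sum to 4/9.
So P(the gold coin in box 1 | the host opened box 3) = (1/3) / (4/9) = 3/4.

3/4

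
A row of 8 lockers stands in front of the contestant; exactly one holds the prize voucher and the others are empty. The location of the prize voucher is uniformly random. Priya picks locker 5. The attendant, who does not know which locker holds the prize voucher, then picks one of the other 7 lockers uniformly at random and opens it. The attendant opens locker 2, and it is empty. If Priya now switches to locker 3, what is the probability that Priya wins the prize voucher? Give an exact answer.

Because the attendant chose which locker to open without knowing where the prize voucher is, the choice is independent of the prize location. Learning that locker 2 does not hold the prize voucher simply rules out that one location and leaves the remaining 7 lockers still equally likely by symmetry.
So P(the prize voucher in locker 3) = 1/7.

1/7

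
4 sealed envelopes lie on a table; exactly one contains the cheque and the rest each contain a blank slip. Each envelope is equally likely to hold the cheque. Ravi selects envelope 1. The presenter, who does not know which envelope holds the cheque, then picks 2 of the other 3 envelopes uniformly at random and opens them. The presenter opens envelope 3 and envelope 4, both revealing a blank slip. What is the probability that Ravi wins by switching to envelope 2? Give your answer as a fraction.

Because the presenter chose which envelopes to open without knowing where the cheque is, the choice is independent of the prize location. Learning that none of the 2 opened envelopes holds the cheque simply rules out those 2 locations and leaves the remaining 2 envelopes still equally likely by symmetry.
So P(the cheque in envelope 2) = 1/2.

1/2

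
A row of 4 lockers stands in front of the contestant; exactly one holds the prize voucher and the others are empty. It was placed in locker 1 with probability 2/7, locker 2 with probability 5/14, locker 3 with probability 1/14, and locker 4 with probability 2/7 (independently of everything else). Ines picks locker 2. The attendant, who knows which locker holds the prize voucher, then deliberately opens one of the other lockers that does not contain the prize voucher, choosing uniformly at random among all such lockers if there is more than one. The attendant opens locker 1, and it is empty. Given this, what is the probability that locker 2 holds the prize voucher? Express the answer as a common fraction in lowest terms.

2/5

Apply Bayes' rule, conditioning on where the prize voucher actually is.
If it is in locker 1 (prior 2/7): the attendant opened locker 1, so this case is ruled out; weight (2/7)·0 = 0.
If it is in locker 2 (prior 5/14): the attendant has 3 equally likely choices, so probability 1/3; weight (5/14)·(1/3) = 5/42.
If it is in locker 3 (prior 1/14): the attendant has 2 equally likely choices, so probability 1/2; weight (1/14)·(1/2) = 1/28.
If it is in locker 4 (prior 2/7): the attendant has 2 equally likely choices, so probability 1/2; weight (2/7)·(1/2) = 1/7.
The weights sum to 25/84.
So P(the prize voucher in locker 2 | the attendant opened locker 1) = (5/42) / (25/84) = 2/5.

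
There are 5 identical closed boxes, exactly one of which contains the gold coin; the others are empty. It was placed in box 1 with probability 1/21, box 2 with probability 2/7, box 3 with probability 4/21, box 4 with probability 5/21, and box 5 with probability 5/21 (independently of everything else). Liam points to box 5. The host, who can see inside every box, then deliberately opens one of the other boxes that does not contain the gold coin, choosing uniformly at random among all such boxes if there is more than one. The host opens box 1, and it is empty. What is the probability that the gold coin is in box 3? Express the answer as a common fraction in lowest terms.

Apply Bayes' rule, conditioning on where the gold coin actually is.
If it is in box 1 (prior 1/21): the host opened box 1, so this case is ruled out; weight (1/21)·0 = 0.
If it is in box 2 (prior 2/7): the host has 3 equally likely choices, so probability 1/3; weight (2/7)·(1/3) = 2/21.
If it is in box 3 (prior 4/21): the host has 3 equally likely choices, so probability 1/3; weight (4/21)·(1/3) = 4/63.
If it is in box 4 (prior 5/21): the host has 3 equally likely choices, so probability 1/3; weight (5/21)·(1/3) = 5/63.
If it is in box 5 (prior 5/21): the host has 4 equally likely choices, so probability 1/4; weight (5/21)·(1/4) = 5/84.
The weights sum to 25/84.
So P(the gold coin in box 3 | the host opened box 1) = (4/63) / (25/84) = 16/75.

16/75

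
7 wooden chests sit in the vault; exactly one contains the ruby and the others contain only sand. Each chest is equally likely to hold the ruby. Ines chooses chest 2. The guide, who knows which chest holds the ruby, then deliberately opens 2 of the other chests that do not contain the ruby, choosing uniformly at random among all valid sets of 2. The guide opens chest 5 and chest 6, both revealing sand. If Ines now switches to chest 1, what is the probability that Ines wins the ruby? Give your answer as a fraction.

Consider each possible location of the ruby in turn.
If it is in any of chests 1, 3, 4, and 7 (prior 1/7 each): the guide has 10 equally likely choices, so probability 1/10; weight (1/7)·(1/10) = 1/70 each.
If it is in chest 2 (prior 1/7): the guide has 15 equally likely choices, so probability 1/15; weight (1/7)·(1/15) = 1/105.
If it is in either of chests 5 and 6 (prior 1/7 each): that chest was opened and seen not to hold the prize — ruled out; weight (1/7)·0 = 0 each.
The weights sum to 1/15.
So P(the ruby in chest 1 | the guide opened chest 5 and chest 6) = (1/70) / (1/15) = 3/14.

3/14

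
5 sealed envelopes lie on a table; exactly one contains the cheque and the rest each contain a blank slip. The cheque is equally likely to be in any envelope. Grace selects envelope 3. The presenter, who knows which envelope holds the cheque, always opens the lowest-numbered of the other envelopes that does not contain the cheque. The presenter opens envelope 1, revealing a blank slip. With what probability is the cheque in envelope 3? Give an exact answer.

Condition on the true location of the cheque.
If it is in envelope 1 (prior 1/5): the presenter opened envelope 1, so this case is ruled out; weight (1/5)·0 = 0.
If it is in any of envelopes 2, 3, 4, and 5 (prior 1/5 each): envelope 1 is the lowest-numbered option available, probability 1; weight (1/5)·1 = 1/5 each.
The weights sum to 4/5.
So P(the cheque in envelope 3 | the presenter opened envelope 1) = (1/5) / (4/5) = 1/4.

1/4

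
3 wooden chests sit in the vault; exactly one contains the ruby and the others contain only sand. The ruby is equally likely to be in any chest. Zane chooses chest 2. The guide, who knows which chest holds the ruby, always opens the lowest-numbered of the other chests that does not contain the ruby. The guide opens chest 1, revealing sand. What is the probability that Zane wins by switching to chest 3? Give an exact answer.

1/2

Condition on the true location of the ruby.
If it is in chest 1 (prior 1/3): the guide opened chest 1, so this case is ruled out; weight (1/3)·0 = 0.
If it is in either of chests 2 and 3 (prior 1/3 each): chest 1 is the lowest-numbered option available, probability 1; weight (1/3)·1 = 1/3 each.
The weights sum to 2/3.
So P(the ruby in chest 3 | the guide opened chest 1) = (1/3) / (2/3) = 1/2.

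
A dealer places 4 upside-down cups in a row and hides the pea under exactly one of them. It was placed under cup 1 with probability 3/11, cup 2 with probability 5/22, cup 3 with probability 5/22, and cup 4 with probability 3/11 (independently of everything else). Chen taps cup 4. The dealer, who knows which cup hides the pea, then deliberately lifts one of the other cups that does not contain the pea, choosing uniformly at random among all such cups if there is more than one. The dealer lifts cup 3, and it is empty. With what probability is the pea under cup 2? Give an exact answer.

Condition on the true location of the pea.
If it is under cup 1 (prior 3/11): the dealer has 2 equally likely choices, so probability 1/2; weight (3/11)·(1/2) = 3/22.
If it is under cup 2 (prior 5/22): the dealer has 2 equally likely choices, so probability 1/2; weight (5/22)·(1/2) = 5/44.
If it is under cup 3 (prior 5/22): the dealer opened cup 3, so this case is ruled out; weight (5/22)·0 = 0.
If it is under cup 4 (prior 3/11): the dealer has 3 equally likely choices, so probability 1/3; weight (3/11)·(1/3) = 1/11.
The weights sum to 15/44.
So P(the pea under cup 2 | the dealer opened cup 3) = (5/44) / (15/44) = 1/3.

1/3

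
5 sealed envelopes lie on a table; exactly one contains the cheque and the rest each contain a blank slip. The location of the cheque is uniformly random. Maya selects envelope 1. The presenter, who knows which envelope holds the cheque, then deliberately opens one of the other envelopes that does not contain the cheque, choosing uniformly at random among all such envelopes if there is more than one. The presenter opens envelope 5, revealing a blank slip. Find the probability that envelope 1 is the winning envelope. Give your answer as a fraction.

Consider each possible location of the cheque in turn.
If it is in envelope 1 (prior 1/5): the presenter has 4 equally likely choices, so probability 1/4; weight (1/5)·(1/4) = 1/20.
If it is in any of envelopes 2, 3, and 4 (prior 1/5 each): the presenter has 3 equally likely choices, so probability 1/3; weight (1/5)·(1/3) = 1/15 each.
If it is in envelope 5 (prior 1/5): the presenter opened envelope 5, so this case is ruled out; weight (1/5)·0 = 0.
The weights sum to 1/4.
So P(the cheque in envelope 1 | the presenter opened envelope 5) = (1/20) / (1/4) = 1/5.

1/5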